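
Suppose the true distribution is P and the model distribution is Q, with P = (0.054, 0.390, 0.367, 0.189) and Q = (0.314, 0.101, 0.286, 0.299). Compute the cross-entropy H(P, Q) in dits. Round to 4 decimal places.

H(P,Q) = −Σ p·log₁₀ q.
  −0.054·log₁₀(0.314) = 0.02717
  −0.390·log₁₀(0.101) = 0.38831
  −0.367·log₁₀(0.286) = 0.19951
  −0.189·log₁₀(0.299) = 0.09910
H(P,Q) = 0.7141 dits.

0.7141 dits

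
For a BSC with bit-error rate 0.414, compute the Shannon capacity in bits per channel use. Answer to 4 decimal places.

0.0214 bits

Binary symmetric channel: C = 1 − h₂(ε) where h₂ is the binary entropy function.
h₂(0.414) = −0.414·log₂0.414 − 0.586·log₂0.586 = 0.9786.
C = 1 − 0.9786 = 0.0214 bits per channel use.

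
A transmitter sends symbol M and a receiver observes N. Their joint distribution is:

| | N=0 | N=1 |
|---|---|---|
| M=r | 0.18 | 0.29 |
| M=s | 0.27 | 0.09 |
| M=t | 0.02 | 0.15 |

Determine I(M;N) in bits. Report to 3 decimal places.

Marginals: p(M) = (0.4700, 0.3600, 0.1700), p(N) = (0.4700, 0.5300).
I(M;N) = Σ p(x,y)·log₂[p(x,y)/(p(x)p(y))].
  (r,0): 0.18·log₂(0.8148) = -0.0532
  (r,1): 0.29·log₂(1.1642) = 0.0636
  (s,0): 0.27·log₂(1.5957) = 0.1820
  (s,1): 0.09·log₂(0.4717) = -0.0976
  (t,0): 0.02·log₂(0.2503) = -0.0400
  (t,1): 0.15·log₂(1.6648) = 0.1103
Sum = 0.165 bits.

0.165 bits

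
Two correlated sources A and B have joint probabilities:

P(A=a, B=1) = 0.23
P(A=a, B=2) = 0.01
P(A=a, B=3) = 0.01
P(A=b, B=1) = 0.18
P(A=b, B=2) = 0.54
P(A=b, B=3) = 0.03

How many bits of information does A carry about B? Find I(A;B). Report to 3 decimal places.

0.301 bits

Marginals: p(A) = (0.2500, 0.7500), p(B) = (0.4100, 0.5500, 0.0400).
I(A;B) = Σ p(x,y)·log₂[p(x,y)/(p(x)p(y))].
  (a,1): 0.23·log₂(2.2439) = 0.2682
  (a,2): 0.01·log₂(0.0727) = -0.0378
  (a,3): 0.01·log₂(1.0000) = 0.0000
  (b,1): 0.18·log₂(0.5854) = -0.1391
  (b,2): 0.54·log₂(1.3091) = 0.2098
  (b,3): 0.03·log₂(1.0000) = 0.0000
Sum = 0.301 bits.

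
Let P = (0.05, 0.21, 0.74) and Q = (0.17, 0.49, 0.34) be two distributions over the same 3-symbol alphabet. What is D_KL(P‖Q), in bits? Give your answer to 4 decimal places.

0.4853 bits

D(P‖Q) = Σ p·log₂(p/q).
  0.05·log₂(0.05/0.17) = -0.08828
  0.21·log₂(0.21/0.49) = -0.25670
  0.74·log₂(0.74/0.34) = 0.83027
D(P‖Q) = 0.4853 bits.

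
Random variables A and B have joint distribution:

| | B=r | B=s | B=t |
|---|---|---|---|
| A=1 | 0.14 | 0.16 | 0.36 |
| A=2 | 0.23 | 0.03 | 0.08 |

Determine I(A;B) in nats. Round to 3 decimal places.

0.104 nats

Marginals: p(A) = (0.6600, 0.3400), p(B) = (0.3700, 0.1900, 0.4400).
I(A;B) = H(A) + H(B) − H(A,B).
H(A) = 0.6410, H(B) = 1.0446, H(A,B) = 1.5815.
I(A;B) = 0.6410 + 1.0446 − 1.5815 = 0.104 nats.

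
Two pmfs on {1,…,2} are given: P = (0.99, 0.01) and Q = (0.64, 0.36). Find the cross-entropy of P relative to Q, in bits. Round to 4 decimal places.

0.6522 bits

H(P,Q) = −Σ p·log₂ q.
  −0.99·log₂(0.64) = 0.63742
  −0.01·log₂(0.36) = 0.01474
H(P,Q) = 0.6522 bits.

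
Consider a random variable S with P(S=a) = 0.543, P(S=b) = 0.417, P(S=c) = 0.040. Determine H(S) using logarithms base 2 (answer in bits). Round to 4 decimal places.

H(S) = −Σ p·log₂ p.
  −(0.543)·log₂(0.543) = 0.47837
  −(0.417)·log₂(0.417) = 0.52620
  −(0.040)·log₂(0.040) = 0.18575
Sum: 0.47837 + 0.52620 + 0.18575 = 1.1903 bits.

1.1903 bits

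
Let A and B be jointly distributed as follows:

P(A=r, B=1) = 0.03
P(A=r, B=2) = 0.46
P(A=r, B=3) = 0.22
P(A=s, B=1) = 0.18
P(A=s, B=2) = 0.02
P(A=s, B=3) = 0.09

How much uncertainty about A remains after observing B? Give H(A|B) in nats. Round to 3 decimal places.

0.356 nats

Chain rule: H(A|B) = H(A,B) − H(B).
Marginals: p(A) = (0.7100, 0.2900), p(B) = (0.2100, 0.4800, 0.3100).
H(A,B) = 1.3991 nats; H(B) = 1.0431 nats.
H(A|B) = 1.3991 − 1.0431 = 0.356 nats.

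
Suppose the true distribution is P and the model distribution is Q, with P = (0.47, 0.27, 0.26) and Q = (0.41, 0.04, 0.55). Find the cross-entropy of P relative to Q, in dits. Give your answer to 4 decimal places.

H(P,Q) = −Σ p·log₁₀ q.
  −0.47·log₁₀(0.41) = 0.18199
  −0.27·log₁₀(0.04) = 0.37744
  −0.26·log₁₀(0.55) = 0.06751
H(P,Q) = 0.6269 dits.

0.6269 dits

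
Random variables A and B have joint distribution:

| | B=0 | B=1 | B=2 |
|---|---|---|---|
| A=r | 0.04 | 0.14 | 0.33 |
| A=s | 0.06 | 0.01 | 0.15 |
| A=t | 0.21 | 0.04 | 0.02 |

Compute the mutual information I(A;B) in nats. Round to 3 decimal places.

Marginals: p(A) = (0.5100, 0.2200, 0.2700), p(B) = (0.3100, 0.1900, 0.5000).
I(A;B) = Σ p(x,y)·ln[p(x,y)/(p(x)p(y))].
  (r,0): 0.04·ln(0.2530) = -0.0550
  (r,1): 0.14·ln(1.4448) = 0.0515
  (r,2): 0.33·ln(1.2941) = 0.0851
  (s,0): 0.06·ln(0.8798) = -0.0077
  (s,1): 0.01·ln(0.2392) = -0.0143
  (s,2): 0.15·ln(1.3636) = 0.0465
  (t,0): 0.21·ln(2.5090) = 0.1932
  (t,1): 0.04·ln(0.7797) = -0.0100
  (t,2): 0.02·ln(0.1481) = -0.0382
Sum = 0.251 nats.

0.251 nats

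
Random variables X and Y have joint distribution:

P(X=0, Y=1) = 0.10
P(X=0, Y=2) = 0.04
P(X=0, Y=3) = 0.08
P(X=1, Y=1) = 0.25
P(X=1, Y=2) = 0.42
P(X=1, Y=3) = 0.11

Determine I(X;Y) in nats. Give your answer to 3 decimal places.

Marginals: p(X) = (0.2200, 0.7800), p(Y) = (0.3500, 0.4600, 0.1900).
I(X;Y) = H(X) + H(Y) − H(X,Y).
H(X) = 0.5269, H(Y) = 1.0402, H(X,Y) = 1.5148.
I(X;Y) = 0.5269 + 1.0402 − 1.5148 = 0.052 nats.

0.052 nats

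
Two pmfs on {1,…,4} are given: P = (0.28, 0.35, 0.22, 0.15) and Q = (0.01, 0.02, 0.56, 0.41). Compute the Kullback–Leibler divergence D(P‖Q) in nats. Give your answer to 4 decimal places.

1.5784 nats

D(P‖Q) = Σ p·ln(p/q).
  0.28·ln(0.28/0.01) = 0.93302
  0.35·ln(0.35/0.02) = 1.00177
  0.22·ln(0.22/0.56) = -0.20555
  0.15·ln(0.15/0.41) = -0.15083
D(P‖Q) = 1.5784 nats.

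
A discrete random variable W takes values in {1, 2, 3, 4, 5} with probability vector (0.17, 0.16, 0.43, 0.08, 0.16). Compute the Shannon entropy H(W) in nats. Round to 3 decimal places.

1.453 nats

H(W) = −Σ p·ln p.
  −(0.17)·ln(0.17) = 0.3012
  −(0.16)·ln(0.16) = 0.2932
  −(0.43)·ln(0.43) = 0.3629
  −(0.08)·ln(0.08) = 0.2021
  −(0.16)·ln(0.16) = 0.2932
Sum: 0.3012 + 0.2932 + 0.3629 + 0.2021 + 0.2932 = 1.453 nats.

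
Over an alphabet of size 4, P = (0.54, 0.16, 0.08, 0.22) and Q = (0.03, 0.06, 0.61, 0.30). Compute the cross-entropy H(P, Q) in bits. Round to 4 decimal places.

3.8204 bits

H(P,Q) = −Σ p·log₂ q.
  −0.54·log₂(0.03) = 2.73180
  −0.16·log₂(0.06) = 0.64942
  −0.08·log₂(0.61) = 0.05705
  −0.22·log₂(0.30) = 0.38213
H(P,Q) = 3.8204 bits.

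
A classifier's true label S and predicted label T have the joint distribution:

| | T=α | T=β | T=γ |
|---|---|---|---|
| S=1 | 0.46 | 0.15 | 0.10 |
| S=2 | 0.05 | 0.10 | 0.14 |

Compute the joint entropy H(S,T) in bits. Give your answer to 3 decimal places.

H(S,T) = −Σ p(x,y)·log₂ p(x,y) over all 6 cells.
  cell (1,α): −0.46·log₂0.46 = 0.5153
  cell (1,β): −0.15·log₂0.15 = 0.4105
  cell (1,γ): −0.10·log₂0.10 = 0.3322
  cell (2,α): −0.05·log₂0.05 = 0.2161
  cell (2,β): −0.10·log₂0.10 = 0.3322
  cell (2,γ): −0.14·log₂0.14 = 0.3971
Sum = 2.203 bits.

2.203 bits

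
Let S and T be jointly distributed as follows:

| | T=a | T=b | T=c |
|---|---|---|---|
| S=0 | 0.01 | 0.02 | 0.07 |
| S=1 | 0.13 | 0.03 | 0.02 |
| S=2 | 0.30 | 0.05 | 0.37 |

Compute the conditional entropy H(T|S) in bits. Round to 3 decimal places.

Marginals: p(S) = (0.1000, 0.1800, 0.7200), p(T) = (0.4400, 0.1000, 0.4600).
H(T|S) = Σ p(S) · H(T|S=·).
  S=0: p=0.1000, H(T|S=0) = 1.1568
  S=1: p=0.1800, H(T|S=1) = 1.1221
  S=2: p=0.7200, H(T|S=2) = 1.2871
Weighted sum = 1.244 bits.

1.244 bits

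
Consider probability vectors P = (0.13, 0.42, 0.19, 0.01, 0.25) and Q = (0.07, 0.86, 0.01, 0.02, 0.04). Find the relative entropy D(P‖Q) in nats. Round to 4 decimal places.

D(P‖Q) = Σ p·ln(p/q).
  0.13·ln(0.13/0.07) = 0.08048
  0.42·ln(0.42/0.86) = -0.30100
  0.19·ln(0.19/0.01) = 0.55944
  0.01·ln(0.01/0.02) = -0.00693
  0.25·ln(0.25/0.04) = 0.45815
D(P‖Q) = 0.7901 nats.

0.7901 nats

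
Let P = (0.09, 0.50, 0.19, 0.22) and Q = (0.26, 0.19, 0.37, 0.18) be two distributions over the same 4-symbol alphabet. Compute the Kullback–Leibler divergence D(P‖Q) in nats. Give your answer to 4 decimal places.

0.3058 nats

D(P‖Q) = Σ p·ln(p/q).
  0.09·ln(0.09/0.26) = -0.09548
  0.50·ln(0.50/0.19) = 0.48379
  0.19·ln(0.19/0.37) = -0.12663
  0.22·ln(0.22/0.18) = 0.04415
D(P‖Q) = 0.3058 nats.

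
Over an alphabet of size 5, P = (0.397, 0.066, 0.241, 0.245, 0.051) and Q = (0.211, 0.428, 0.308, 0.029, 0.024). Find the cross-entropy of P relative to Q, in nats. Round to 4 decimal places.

2.0151 nats

H(P,Q) = −Σ p·ln q.
  −0.397·ln(0.211) = 0.61769
  −0.066·ln(0.428) = 0.05601
  −0.241·ln(0.308) = 0.28381
  −0.245·ln(0.029) = 0.86741
  −0.051·ln(0.024) = 0.19021
H(P,Q) = 2.0151 nats.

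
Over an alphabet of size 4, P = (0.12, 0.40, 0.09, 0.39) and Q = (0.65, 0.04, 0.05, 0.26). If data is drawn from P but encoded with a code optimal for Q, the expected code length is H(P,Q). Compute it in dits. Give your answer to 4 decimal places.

H(P,Q) = −Σ p·log₁₀ q.
  −0.12·log₁₀(0.65) = 0.02245
  −0.40·log₁₀(0.04) = 0.55918
  −0.09·log₁₀(0.05) = 0.11709
  −0.39·log₁₀(0.26) = 0.22816
H(P,Q) = 0.9269 dits.

0.9269 dits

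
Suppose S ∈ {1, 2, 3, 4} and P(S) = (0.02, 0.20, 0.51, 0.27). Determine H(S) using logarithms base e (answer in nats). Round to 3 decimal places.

1.097 nats

H(S) = −Σ p·ln p.
  −(0.02)·ln(0.02) = 0.0782
  −(0.20)·ln(0.20) = 0.3219
  −(0.51)·ln(0.51) = 0.3434
  −(0.27)·ln(0.27) = 0.3535
Sum: 0.0782 + 0.3219 + 0.3434 + 0.3535 = 1.097 nats.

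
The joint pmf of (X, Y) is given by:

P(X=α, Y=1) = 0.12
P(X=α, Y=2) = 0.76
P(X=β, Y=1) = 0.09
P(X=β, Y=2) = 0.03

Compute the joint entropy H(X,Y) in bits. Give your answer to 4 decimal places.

H(X,Y) = −Σ p(x,y)·log₂ p(x,y) over all 4 cells.
  cell (α,1): −0.12·log₂0.12 = 0.36707
  cell (α,2): −0.76·log₂0.76 = 0.30091
  cell (β,1): −0.09·log₂0.09 = 0.31265
  cell (β,2): −0.03·log₂0.03 = 0.15177
Sum = 1.1324 bits.

1.1324 bits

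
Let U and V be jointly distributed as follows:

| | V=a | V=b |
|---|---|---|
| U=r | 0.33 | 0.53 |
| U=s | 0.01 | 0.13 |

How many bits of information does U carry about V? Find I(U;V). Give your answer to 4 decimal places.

0.0467 bits

Marginals: p(U) = (0.8600, 0.1400), p(V) = (0.3400, 0.6600).
I(U;V) = Σ p(x,y)·log₂[p(x,y)/(p(x)p(y))].
  (r,a): 0.33·log₂(1.1286) = 0.05759
  (r,b): 0.53·log₂(0.9338) = -0.05241
  (s,a): 0.01·log₂(0.2101) = -0.02251
  (s,b): 0.13·log₂(1.4069) = 0.06403
Sum = 0.0467 bits.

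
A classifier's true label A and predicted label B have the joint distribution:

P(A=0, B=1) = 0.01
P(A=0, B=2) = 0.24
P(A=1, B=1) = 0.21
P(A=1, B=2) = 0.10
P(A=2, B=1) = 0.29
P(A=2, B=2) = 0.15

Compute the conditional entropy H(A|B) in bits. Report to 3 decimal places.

Chain rule: H(A|B) = H(A,B) − H(B).
Marginals: p(A) = (0.2500, 0.3100, 0.4400), p(B) = (0.5100, 0.4900).
H(A,B) = 2.2940 bits; H(B) = 0.9997 bits.
H(A|B) = 2.2940 − 0.9997 = 1.294 bits.

1.294 bits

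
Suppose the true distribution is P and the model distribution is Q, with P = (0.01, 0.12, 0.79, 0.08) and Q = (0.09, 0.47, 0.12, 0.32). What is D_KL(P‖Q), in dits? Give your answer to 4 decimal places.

0.5177 dits

D(P‖Q) = Σ p·log₁₀(p/q).
  0.01·log₁₀(0.01/0.09) = -0.00954
  0.12·log₁₀(0.12/0.47) = -0.07115
  0.79·log₁₀(0.79/0.12) = 0.64657
  0.08·log₁₀(0.08/0.32) = -0.04816
D(P‖Q) = 0.5177 dits.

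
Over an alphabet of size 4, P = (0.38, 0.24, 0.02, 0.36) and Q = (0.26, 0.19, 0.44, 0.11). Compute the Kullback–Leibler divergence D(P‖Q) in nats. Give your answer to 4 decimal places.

D(P‖Q) = Σ p·ln(p/q).
  0.38·ln(0.38/0.26) = 0.14421
  0.24·ln(0.24/0.19) = 0.05607
  0.02·ln(0.02/0.44) = -0.06182
  0.36·ln(0.36/0.11) = 0.42682
D(P‖Q) = 0.5653 nats.

0.5653 nats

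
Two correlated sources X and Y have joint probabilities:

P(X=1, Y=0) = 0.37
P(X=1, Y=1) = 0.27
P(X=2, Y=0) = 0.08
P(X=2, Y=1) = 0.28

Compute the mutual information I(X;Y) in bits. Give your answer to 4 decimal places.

Marginals: p(X) = (0.6400, 0.3600), p(Y) = (0.4500, 0.5500).
I(X;Y) = H(X) + H(Y) − H(X,Y).
H(X) = 0.9427, H(Y) = 0.9928, H(X,Y) = 1.8465.
I(X;Y) = 0.9427 + 0.9928 − 1.8465 = 0.0890 bits.

0.0890 bits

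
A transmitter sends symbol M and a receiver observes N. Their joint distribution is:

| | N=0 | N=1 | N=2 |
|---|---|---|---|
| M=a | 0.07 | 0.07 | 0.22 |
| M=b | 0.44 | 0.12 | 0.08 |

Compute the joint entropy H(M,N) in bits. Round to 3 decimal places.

2.197 bits

H(M,N) = −Σ p(x,y)·log₂ p(x,y) over all 6 cells.
  cell (a,0): −0.07·log₂0.07 = 0.2686
  cell (a,1): −0.07·log₂0.07 = 0.2686
  cell (a,2): −0.22·log₂0.22 = 0.4806
  cell (b,0): −0.44·log₂0.44 = 0.5211
  cell (b,1): −0.12·log₂0.12 = 0.3671
  cell (b,2): −0.08·log₂0.08 = 0.2915
Sum = 2.197 bits.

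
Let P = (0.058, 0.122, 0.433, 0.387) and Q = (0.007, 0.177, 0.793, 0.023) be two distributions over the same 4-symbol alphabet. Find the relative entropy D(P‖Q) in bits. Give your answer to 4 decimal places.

D(P‖Q) = Σ p·log₂(p/q).
  0.058·log₂(0.058/0.007) = 0.17694
  0.122·log₂(0.122/0.177) = -0.06550
  0.433·log₂(0.433/0.793) = -0.37799
  0.387·log₂(0.387/0.023) = 1.57611
D(P‖Q) = 1.3096 bits.

1.3096 bits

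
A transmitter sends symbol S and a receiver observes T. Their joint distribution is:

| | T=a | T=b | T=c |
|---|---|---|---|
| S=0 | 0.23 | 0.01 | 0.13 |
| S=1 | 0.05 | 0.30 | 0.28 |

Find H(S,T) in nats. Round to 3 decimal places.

H(S,T) = −Σ p(x,y)·ln p(x,y) over all 6 cells.
  cell (0,a): −0.23·ln0.23 = 0.3380
  cell (0,b): −0.01·ln0.01 = 0.0461
  cell (0,c): −0.13·ln0.13 = 0.2652
  cell (1,a): −0.05·ln0.05 = 0.1498
  cell (1,b): −0.30·ln0.30 = 0.3612
  cell (1,c): −0.28·ln0.28 = 0.3564
Sum = 1.517 nats.

1.517 nats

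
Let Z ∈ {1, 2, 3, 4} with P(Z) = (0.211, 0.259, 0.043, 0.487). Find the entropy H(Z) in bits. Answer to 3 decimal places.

H(Z) = −Σ p·log₂ p.
  −(0.211)·log₂(0.211) = 0.4736
  −(0.259)·log₂(0.259) = 0.5048
  −(0.043)·log₂(0.043) = 0.1952
  −(0.487)·log₂(0.487) = 0.5055
Sum: 0.4736 + 0.5048 + 0.1952 + 0.5055 = 1.679 bits.

1.679 bits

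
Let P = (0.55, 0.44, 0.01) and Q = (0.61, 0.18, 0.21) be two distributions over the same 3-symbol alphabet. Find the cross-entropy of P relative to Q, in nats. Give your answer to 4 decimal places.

1.0420 nats

H(P,Q) = −Σ p·ln q.
  −0.55·ln(0.61) = 0.27186
  −0.44·ln(0.18) = 0.75451
  −0.01·ln(0.21) = 0.01561
H(P,Q) = 1.0420 nats.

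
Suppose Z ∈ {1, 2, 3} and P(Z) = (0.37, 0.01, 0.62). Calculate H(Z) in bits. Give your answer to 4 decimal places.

H(Z) = −Σ p·log₂ p.
  −(0.37)·log₂(0.37) = 0.53073
  −(0.01)·log₂(0.01) = 0.06644
  −(0.62)·log₂(0.62) = 0.42759
Sum: 0.53073 + 0.06644 + 0.42759 = 1.0248 bits.

1.0248 bits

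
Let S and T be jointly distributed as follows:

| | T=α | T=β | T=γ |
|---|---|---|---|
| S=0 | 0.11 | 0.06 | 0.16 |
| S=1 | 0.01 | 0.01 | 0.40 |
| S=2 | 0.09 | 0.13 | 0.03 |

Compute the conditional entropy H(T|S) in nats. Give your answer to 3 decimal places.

0.674 nats

Marginals: p(S) = (0.3300, 0.4200, 0.2500), p(T) = (0.2100, 0.2000, 0.5900).
H(T|S) = Σ p(S) · H(T|S=·).
  S=0: p=0.3300, H(T|S=0) = 1.0271
  S=1: p=0.4200, H(T|S=1) = 0.2245
  S=2: p=0.2500, H(T|S=2) = 0.9623
Weighted sum = 0.674 nats.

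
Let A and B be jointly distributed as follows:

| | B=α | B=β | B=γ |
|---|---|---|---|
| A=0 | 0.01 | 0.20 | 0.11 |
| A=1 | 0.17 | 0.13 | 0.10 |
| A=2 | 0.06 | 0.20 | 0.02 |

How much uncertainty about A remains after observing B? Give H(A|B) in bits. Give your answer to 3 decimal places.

1.384 bits

Chain rule: H(A|B) = H(A,B) − H(B).
Marginals: p(A) = (0.3200, 0.4000, 0.2800), p(B) = (0.2400, 0.5300, 0.2300).
H(A,B) = 2.8513 bits; H(B) = 1.4672 bits.
H(A|B) = 2.8513 − 1.4672 = 1.384 bits.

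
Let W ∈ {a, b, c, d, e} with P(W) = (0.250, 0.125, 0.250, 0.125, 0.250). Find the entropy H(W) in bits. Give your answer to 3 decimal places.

2.250 bits

H(W) = −Σ p·log₂ p.
  −(0.250)·log₂(0.250) = 0.5000
  −(0.125)·log₂(0.125) = 0.3750
  −(0.250)·log₂(0.250) = 0.5000
  −(0.125)·log₂(0.125) = 0.3750
  −(0.250)·log₂(0.250) = 0.5000
Sum: 0.5000 + 0.3750 + 0.5000 + 0.3750 + 0.5000 = 2.250 bits.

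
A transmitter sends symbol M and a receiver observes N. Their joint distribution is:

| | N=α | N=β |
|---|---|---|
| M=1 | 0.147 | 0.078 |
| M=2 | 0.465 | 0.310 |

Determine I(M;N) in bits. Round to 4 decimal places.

0.0015 bits

Marginals: p(M) = (0.2250, 0.7750), p(N) = (0.6120, 0.3880).
I(M;N) = H(M) + H(N) − H(M,N).
H(M) = 0.7692, H(N) = 0.9635, H(M,N) = 1.7312.
I(M;N) = 0.7692 + 0.9635 − 1.7312 = 0.0015 bits.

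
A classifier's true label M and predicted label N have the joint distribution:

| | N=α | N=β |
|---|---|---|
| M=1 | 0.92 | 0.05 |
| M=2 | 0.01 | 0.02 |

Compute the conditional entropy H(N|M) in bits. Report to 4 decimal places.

0.3117 bits

Chain rule: H(N|M) = H(M,N) − H(M).
Marginals: p(M) = (0.9700, 0.0300), p(N) = (0.9300, 0.0700).
H(M,N) = 0.5061 bits; H(M) = 0.1944 bits.
H(N|M) = 0.5061 − 0.1944 = 0.3117 bits.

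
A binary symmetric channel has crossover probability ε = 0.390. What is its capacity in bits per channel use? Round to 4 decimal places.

Binary symmetric channel: C = 1 − h₂(ε) where h₂ is the binary entropy function.
h₂(0.390) = −0.390·log₂0.390 − 0.610·log₂0.610 = 0.9648.
C = 1 − 0.9648 = 0.0352 bits per channel use.

0.0352 bits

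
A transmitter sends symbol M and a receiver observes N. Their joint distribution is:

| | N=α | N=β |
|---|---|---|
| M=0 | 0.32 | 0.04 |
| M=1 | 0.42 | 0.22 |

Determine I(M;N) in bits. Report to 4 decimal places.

Marginals: p(M) = (0.3600, 0.6400), p(N) = (0.7400, 0.2600).
I(M;N) = H(M) + H(N) − H(M,N).
H(M) = 0.9427, H(N) = 0.8267, H(M,N) = 1.7180.
I(M;N) = 0.9427 + 0.8267 − 1.7180 = 0.0514 bits.

0.0514 bits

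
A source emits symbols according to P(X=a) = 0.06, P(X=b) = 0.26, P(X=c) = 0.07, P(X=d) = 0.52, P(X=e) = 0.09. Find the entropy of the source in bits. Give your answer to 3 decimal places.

H(X) = −Σ p·log₂ p.
  −(0.06)·log₂(0.06) = 0.2435
  −(0.26)·log₂(0.26) = 0.5053
  −(0.07)·log₂(0.07) = 0.2686
  −(0.52)·log₂(0.52) = 0.4906
  −(0.09)·log₂(0.09) = 0.3127
Sum: 0.2435 + 0.5053 + 0.2686 + 0.4906 + 0.3127 = 1.821 bits.

1.821 bits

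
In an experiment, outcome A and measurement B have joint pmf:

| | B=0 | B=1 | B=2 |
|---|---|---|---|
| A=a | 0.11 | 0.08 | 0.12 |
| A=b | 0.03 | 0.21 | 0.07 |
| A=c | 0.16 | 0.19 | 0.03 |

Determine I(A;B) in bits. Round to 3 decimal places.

Marginals: p(A) = (0.3100, 0.3100, 0.3800), p(B) = (0.3000, 0.4800, 0.2200).
I(A;B) = Σ p(x,y)·log₂[p(x,y)/(p(x)p(y))].
  (a,0): 0.11·log₂(1.1828) = 0.0266
  (a,1): 0.08·log₂(0.5376) = -0.0716
  (a,2): 0.12·log₂(1.7595) = 0.0978
  (b,0): 0.03·log₂(0.3226) = -0.0490
  (b,1): 0.21·log₂(1.4113) = 0.1044
  (b,2): 0.07·log₂(1.0264) = 0.0026
  (c,0): 0.16·log₂(1.4035) = 0.0782
  (c,1): 0.19·log₂(1.0417) = 0.0112
  (c,2): 0.03·log₂(0.3589) = -0.0444
Sum = 0.156 bits.

0.156 bits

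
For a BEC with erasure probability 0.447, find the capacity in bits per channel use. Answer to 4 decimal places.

0.5530 bits

Binary erasure channel: capacity C = 1 − ε.
C = 1 − 0.447 = 0.5530 bits per channel use.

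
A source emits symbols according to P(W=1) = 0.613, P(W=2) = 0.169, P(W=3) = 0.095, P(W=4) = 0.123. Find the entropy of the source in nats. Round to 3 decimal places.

1.082 nats

H(W) = −Σ p·ln p.
  −(0.613)·ln(0.613) = 0.3000
  −(0.169)·ln(0.169) = 0.3005
  −(0.095)·ln(0.095) = 0.2236
  −(0.123)·ln(0.123) = 0.2578
Sum: 0.3000 + 0.3005 + 0.2236 + 0.2578 = 1.082 nats.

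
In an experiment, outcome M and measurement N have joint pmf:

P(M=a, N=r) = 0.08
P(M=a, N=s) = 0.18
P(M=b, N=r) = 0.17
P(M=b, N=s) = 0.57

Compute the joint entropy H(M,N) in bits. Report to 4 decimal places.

H(M,N) = −Σ p(x,y)·log₂ p(x,y) over all 4 cells.
  cell (a,r): −0.08·log₂0.08 = 0.29151
  cell (a,s): −0.18·log₂0.18 = 0.44531
  cell (b,r): −0.17·log₂0.17 = 0.43459
  cell (b,s): −0.57·log₂0.57 = 0.46225
Sum = 1.6337 bits.

1.6337 bits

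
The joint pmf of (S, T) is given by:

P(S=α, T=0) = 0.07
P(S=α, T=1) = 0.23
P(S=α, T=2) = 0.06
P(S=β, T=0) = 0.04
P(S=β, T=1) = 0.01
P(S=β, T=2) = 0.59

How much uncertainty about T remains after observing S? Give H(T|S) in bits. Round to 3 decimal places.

0.758 bits

Chain rule: H(T|S) = H(S,T) − H(S).
Marginals: p(S) = (0.3600, 0.6400), p(T) = (0.1100, 0.2400, 0.6500).
H(S,T) = 1.7011 bits; H(S) = 0.9427 bits.
H(T|S) = 1.7011 − 0.9427 = 0.758 bits.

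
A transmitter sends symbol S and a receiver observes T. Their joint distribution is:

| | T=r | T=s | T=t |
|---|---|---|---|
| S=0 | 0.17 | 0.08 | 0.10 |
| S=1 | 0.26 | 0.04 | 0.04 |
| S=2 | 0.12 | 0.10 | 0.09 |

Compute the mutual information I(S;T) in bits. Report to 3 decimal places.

0.079 bits

Marginals: p(S) = (0.3500, 0.3400, 0.3100), p(T) = (0.5500, 0.2200, 0.2300).
I(S;T) = H(S) + H(T) − H(S,T).
H(S) = 1.5831, H(T) = 1.4426, H(S,T) = 2.9470.
I(S;T) = 1.5831 + 1.4426 − 2.9470 = 0.079 bits.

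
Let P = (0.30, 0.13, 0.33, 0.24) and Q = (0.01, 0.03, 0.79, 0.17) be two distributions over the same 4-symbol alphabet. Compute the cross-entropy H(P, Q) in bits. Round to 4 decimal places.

3.3766 bits

H(P,Q) = −Σ p·log₂ q.
  −0.30·log₂(0.01) = 1.99316
  −0.13·log₂(0.03) = 0.65766
  −0.33·log₂(0.79) = 0.11222
  −0.24·log₂(0.17) = 0.61353
H(P,Q) = 3.3766 bits.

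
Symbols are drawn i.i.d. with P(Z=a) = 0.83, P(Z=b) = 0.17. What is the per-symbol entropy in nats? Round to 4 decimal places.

0.4559 nats

H(Z) = −Σ p·ln p.
  −(0.83)·ln(0.83) = 0.15465
  −(0.17)·ln(0.17) = 0.30123
Sum: 0.15465 + 0.30123 = 0.4559 nats.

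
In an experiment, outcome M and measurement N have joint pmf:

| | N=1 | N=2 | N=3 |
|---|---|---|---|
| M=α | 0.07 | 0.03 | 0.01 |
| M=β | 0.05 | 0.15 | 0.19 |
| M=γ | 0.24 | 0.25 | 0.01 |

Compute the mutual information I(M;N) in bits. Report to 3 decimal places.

Marginals: p(M) = (0.1100, 0.3900, 0.5000), p(N) = (0.3600, 0.4300, 0.2100).
I(M;N) = Σ p(x,y)·log₂[p(x,y)/(p(x)p(y))].
  (α,1): 0.07·log₂(1.7677) = 0.0575
  (α,2): 0.03·log₂(0.6342) = -0.0197
  (α,3): 0.01·log₂(0.4329) = -0.0121
  (β,1): 0.05·log₂(0.3561) = -0.0745
  (β,2): 0.15·log₂(0.8945) = -0.0241
  (β,3): 0.19·log₂(2.3199) = 0.2307
  (γ,1): 0.24·log₂(1.3333) = 0.0996
  (γ,2): 0.25·log₂(1.1628) = 0.0544
  (γ,3): 0.01·log₂(0.0952) = -0.0339
Sum = 0.278 bits.

0.278 bits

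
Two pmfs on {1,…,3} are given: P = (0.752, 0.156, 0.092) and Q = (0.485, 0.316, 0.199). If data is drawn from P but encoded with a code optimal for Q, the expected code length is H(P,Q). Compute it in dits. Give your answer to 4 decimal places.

H(P,Q) = −Σ p·log₁₀ q.
  −0.752·log₁₀(0.485) = 0.23632
  −0.156·log₁₀(0.316) = 0.07805
  −0.092·log₁₀(0.199) = 0.06451
H(P,Q) = 0.3789 dits.

0.3789 dits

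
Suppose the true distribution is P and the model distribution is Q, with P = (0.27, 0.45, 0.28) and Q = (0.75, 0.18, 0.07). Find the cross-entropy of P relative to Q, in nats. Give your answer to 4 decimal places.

H(P,Q) = −Σ p·ln q.
  −0.27·ln(0.75) = 0.07767
  −0.45·ln(0.18) = 0.77166
  −0.28·ln(0.07) = 0.74459
H(P,Q) = 1.5939 nats.

1.5939 nats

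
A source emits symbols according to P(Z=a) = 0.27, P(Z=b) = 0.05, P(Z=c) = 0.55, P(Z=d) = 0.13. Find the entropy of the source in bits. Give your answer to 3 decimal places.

H(Z) = −Σ p·log₂ p.
  −(0.27)·log₂(0.27) = 0.5100
  −(0.05)·log₂(0.05) = 0.2161
  −(0.55)·log₂(0.55) = 0.4744
  −(0.13)·log₂(0.13) = 0.3826
Sum: 0.5100 + 0.2161 + 0.4744 + 0.3826 = 1.583 bits.

1.583 bits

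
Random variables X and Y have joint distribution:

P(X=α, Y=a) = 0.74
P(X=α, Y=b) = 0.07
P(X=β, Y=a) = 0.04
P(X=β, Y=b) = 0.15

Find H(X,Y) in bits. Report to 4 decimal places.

1.1863 bits

H(X,Y) = −Σ p(x,y)·log₂ p(x,y) over all 4 cells.
  cell (α,a): −0.74·log₂0.74 = 0.32146
  cell (α,b): −0.07·log₂0.07 = 0.26856
  cell (β,a): −0.04·log₂0.04 = 0.18575
  cell (β,b): −0.15·log₂0.15 = 0.41054
Sum = 1.1863 bits.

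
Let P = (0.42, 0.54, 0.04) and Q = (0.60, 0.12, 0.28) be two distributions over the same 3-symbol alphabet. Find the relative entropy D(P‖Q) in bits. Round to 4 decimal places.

D(P‖Q) = Σ p·log₂(p/q).
  0.42·log₂(0.42/0.60) = -0.21612
  0.54·log₂(0.54/0.12) = 1.17176
  0.04·log₂(0.04/0.28) = -0.11229
D(P‖Q) = 0.8433 bits.

0.8433 bits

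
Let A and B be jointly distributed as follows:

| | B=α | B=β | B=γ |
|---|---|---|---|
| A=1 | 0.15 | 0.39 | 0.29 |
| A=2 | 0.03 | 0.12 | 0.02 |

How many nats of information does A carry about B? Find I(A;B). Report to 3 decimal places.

0.022 nats

Marginals: p(A) = (0.8300, 0.1700), p(B) = (0.1800, 0.5100, 0.3100).
I(A;B) = Σ p(x,y)·ln[p(x,y)/(p(x)p(y))].
  (1,α): 0.15·ln(1.0040) = 0.0006
  (1,β): 0.39·ln(0.9213) = -0.0320
  (1,γ): 0.29·ln(1.1271) = 0.0347
  (2,α): 0.03·ln(0.9804) = -0.0006
  (2,β): 0.12·ln(1.3841) = 0.0390
  (2,γ): 0.02·ln(0.3795) = -0.0194
Sum = 0.022 nats.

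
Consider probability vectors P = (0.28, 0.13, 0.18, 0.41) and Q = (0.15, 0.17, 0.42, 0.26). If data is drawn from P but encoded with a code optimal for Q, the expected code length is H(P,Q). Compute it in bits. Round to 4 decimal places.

H(P,Q) = −Σ p·log₂ q.
  −0.28·log₂(0.15) = 0.76635
  −0.13·log₂(0.17) = 0.33233
  −0.18·log₂(0.42) = 0.22528
  −0.41·log₂(0.26) = 0.79680
H(P,Q) = 2.1208 bits.

2.1208 bits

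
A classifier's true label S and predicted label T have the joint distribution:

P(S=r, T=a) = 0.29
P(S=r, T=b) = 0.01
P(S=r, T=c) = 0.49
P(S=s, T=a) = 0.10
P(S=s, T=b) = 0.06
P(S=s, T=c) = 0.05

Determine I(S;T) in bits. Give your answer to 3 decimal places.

Marginals: p(S) = (0.7900, 0.2100), p(T) = (0.3900, 0.0700, 0.5400).
I(S;T) = H(S) + H(T) − H(S,T).
H(S) = 0.7415, H(T) = 1.2784, H(S,T) = 1.8804.
I(S;T) = 0.7415 + 1.2784 − 1.8804 = 0.139 bits.

0.139 bits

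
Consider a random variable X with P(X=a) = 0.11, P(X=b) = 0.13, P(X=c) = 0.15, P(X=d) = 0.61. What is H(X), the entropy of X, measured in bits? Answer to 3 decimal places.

1.578 bits

H(X) = −Σ p·log₂ p.
  −(0.11)·log₂(0.11) = 0.3503
  −(0.13)·log₂(0.13) = 0.3826
  −(0.15)·log₂(0.15) = 0.4105
  −(0.61)·log₂(0.61) = 0.4350
Sum: 0.3503 + 0.3826 + 0.4105 + 0.4350 = 1.578 bits.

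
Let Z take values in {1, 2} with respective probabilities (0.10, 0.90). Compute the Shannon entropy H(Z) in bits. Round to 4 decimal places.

H(Z) = −Σ p·log₂ p.
  −(0.10)·log₂(0.10) = 0.33219
  −(0.90)·log₂(0.90) = 0.13680
Sum: 0.33219 + 0.13680 = 0.4690 bits.

0.4690 bits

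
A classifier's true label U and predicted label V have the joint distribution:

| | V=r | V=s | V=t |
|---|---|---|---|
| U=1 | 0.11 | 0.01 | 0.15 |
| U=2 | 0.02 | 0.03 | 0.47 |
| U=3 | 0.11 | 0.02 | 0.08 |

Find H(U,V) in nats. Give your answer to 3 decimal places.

1.635 nats

H(U,V) = −Σ p(x,y)·ln p(x,y) over all 9 cells.
  cell (1,r): −0.11·ln0.11 = 0.2428
  cell (1,s): −0.01·ln0.01 = 0.0461
  cell (1,t): −0.15·ln0.15 = 0.2846
  cell (2,r): −0.02·ln0.02 = 0.0782
  cell (2,s): −0.03·ln0.03 = 0.1052
  cell (2,t): −0.47·ln0.47 = 0.3549
  cell (3,r): −0.11·ln0.11 = 0.2428
  cell (3,s): −0.02·ln0.02 = 0.0782
  cell (3,t): −0.08·ln0.08 = 0.2021
Sum = 1.635 nats.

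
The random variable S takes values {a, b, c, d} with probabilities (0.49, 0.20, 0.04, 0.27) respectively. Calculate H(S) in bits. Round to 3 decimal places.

1.664 bits

H(S) = −Σ p·log₂ p.
  −(0.49)·log₂(0.49) = 0.5043
  −(0.20)·log₂(0.20) = 0.4644
  −(0.04)·log₂(0.04) = 0.1858
  −(0.27)·log₂(0.27) = 0.5100
Sum: 0.5043 + 0.4644 + 0.1858 + 0.5100 = 1.664 bits.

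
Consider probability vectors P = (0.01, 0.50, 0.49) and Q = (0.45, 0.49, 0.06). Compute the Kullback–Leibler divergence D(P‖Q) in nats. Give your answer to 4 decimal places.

D(P‖Q) = Σ p·ln(p/q).
  0.01·ln(0.01/0.45) = -0.03807
  0.50·ln(0.50/0.49) = 0.01010
  0.49·ln(0.49/0.06) = 1.02903
D(P‖Q) = 1.0011 nats.

1.0011 nats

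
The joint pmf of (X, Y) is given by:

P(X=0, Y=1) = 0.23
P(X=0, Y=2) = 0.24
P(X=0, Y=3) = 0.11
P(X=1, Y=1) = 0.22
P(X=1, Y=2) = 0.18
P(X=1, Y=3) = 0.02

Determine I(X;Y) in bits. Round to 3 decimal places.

Marginals: p(X) = (0.5800, 0.4200), p(Y) = (0.4500, 0.4200, 0.1300).
I(X;Y) = H(X) + H(Y) − H(X,Y).
H(X) = 0.9815, H(Y) = 1.4267, H(X,Y) = 2.3708.
I(X;Y) = 0.9815 + 1.4267 − 2.3708 = 0.037 bits.

0.037 bits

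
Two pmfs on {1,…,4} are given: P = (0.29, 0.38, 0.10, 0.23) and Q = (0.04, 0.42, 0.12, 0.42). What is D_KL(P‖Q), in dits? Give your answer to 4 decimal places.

0.1649 dits

D(P‖Q) = Σ p·log₁₀(p/q).
  0.29·log₁₀(0.29/0.04) = 0.24950
  0.38·log₁₀(0.38/0.42) = -0.01652
  0.10·log₁₀(0.10/0.12) = -0.00792
  0.23·log₁₀(0.23/0.42) = -0.06015
D(P‖Q) = 0.1649 dits.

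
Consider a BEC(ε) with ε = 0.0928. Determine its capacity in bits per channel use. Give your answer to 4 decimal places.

0.9072 bits

Binary erasure channel: capacity C = 1 − ε.
C = 1 − 0.0928 = 0.9072 bits per channel use.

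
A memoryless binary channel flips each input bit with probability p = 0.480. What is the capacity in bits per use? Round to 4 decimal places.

Binary symmetric channel: C = 1 − h₂(ε) where h₂ is the binary entropy function.
h₂(0.480) = −0.480·log₂0.480 − 0.520·log₂0.520 = 0.9988.
C = 1 − 0.9988 = 0.0012 bits per channel use.

0.0012 bits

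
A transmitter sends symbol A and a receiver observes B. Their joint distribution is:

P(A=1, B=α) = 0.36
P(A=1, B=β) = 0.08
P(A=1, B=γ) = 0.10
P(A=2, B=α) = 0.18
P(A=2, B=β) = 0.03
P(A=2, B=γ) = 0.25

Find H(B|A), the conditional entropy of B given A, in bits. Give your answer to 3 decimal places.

Marginals: p(A) = (0.5400, 0.4600), p(B) = (0.5400, 0.1100, 0.3500).
H(B|A) = Σ p(A) · H(B|A=·).
  A=1: p=0.5400, H(B|A=1) = 1.2487
  A=2: p=0.4600, H(B|A=2) = 1.2647
Weighted sum = 1.256 bits.

1.256 bits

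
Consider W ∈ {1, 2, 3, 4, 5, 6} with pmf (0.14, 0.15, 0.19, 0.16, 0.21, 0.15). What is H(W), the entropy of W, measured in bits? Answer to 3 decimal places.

2.569 bits

H(W) = −Σ p·log₂ p.
  −(0.14)·log₂(0.14) = 0.3971
  −(0.15)·log₂(0.15) = 0.4105
  −(0.19)·log₂(0.19) = 0.4552
  −(0.16)·log₂(0.16) = 0.4230
  −(0.21)·log₂(0.21) = 0.4728
  −(0.15)·log₂(0.15) = 0.4105
Sum: 0.3971 + 0.4105 + 0.4552 + 0.4230 + 0.4728 + 0.4105 = 2.569 bits.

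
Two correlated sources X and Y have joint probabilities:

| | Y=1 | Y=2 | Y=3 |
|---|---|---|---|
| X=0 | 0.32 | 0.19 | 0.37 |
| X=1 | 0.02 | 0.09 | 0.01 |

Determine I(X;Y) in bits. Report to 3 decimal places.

0.099 bits

Marginals: p(X) = (0.8800, 0.1200), p(Y) = (0.3400, 0.2800, 0.3800).
I(X;Y) = H(X) + H(Y) − H(X,Y).
H(X) = 0.5294, H(Y) = 1.5738, H(X,Y) = 2.0040.
I(X;Y) = 0.5294 + 1.5738 − 2.0040 = 0.099 bits.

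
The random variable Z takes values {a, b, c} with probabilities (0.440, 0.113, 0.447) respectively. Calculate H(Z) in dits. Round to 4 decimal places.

H(Z) = −Σ p·log₁₀ p.
  −(0.440)·log₁₀(0.440) = 0.15688
  −(0.113)·log₁₀(0.113) = 0.10700
  −(0.447)·log₁₀(0.447) = 0.15631
Sum: 0.15688 + 0.10700 + 0.15631 = 0.4202 dits.

0.4202 dits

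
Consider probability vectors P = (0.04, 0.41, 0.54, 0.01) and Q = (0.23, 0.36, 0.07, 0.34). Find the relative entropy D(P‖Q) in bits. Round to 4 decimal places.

1.5168 bits

D(P‖Q) = Σ p·log₂(p/q).
  0.04·log₂(0.04/0.23) = -0.10094
  0.41·log₂(0.41/0.36) = 0.07693
  0.54·log₂(0.54/0.07) = 1.59167
  0.01·log₂(0.01/0.34) = -0.05087
D(P‖Q) = 1.5168 bits.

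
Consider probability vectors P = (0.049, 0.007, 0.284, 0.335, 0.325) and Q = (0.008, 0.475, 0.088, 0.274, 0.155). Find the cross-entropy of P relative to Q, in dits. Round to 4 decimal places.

0.8563 dits

H(P,Q) = −Σ p·log₁₀ q.
  −0.049·log₁₀(0.008) = 0.10275
  −0.007·log₁₀(0.475) = 0.00226
  −0.284·log₁₀(0.088) = 0.29977
  −0.335·log₁₀(0.274) = 0.18835
  −0.325·log₁₀(0.155) = 0.26314
H(P,Q) = 0.8563 dits.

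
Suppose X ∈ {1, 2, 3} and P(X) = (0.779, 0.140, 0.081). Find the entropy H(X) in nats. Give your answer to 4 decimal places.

0.6734 nats

H(X) = −Σ p·ln p.
  −(0.779)·ln(0.779) = 0.19455
  −(0.140)·ln(0.140) = 0.27526
  −(0.081)·ln(0.081) = 0.20358
Sum: 0.19455 + 0.27526 + 0.20358 = 0.6734 nats.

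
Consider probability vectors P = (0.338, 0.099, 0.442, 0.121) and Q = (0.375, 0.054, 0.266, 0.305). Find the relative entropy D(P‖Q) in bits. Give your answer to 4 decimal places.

0.1983 bits

D(P‖Q) = Σ p·log₂(p/q).
  0.338·log₂(0.338/0.375) = -0.05066
  0.099·log₂(0.099/0.054) = 0.08657
  0.442·log₂(0.442/0.266) = 0.32382
  0.121·log₂(0.121/0.305) = -0.16139
D(P‖Q) = 0.1983 bits.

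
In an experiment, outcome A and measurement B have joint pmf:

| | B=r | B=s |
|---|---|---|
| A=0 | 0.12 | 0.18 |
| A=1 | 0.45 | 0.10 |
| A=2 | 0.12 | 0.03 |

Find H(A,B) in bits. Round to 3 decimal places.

2.182 bits

H(A,B) = −Σ p(x,y)·log₂ p(x,y) over all 6 cells.
  cell (0,r): −0.12·log₂0.12 = 0.3671
  cell (0,s): −0.18·log₂0.18 = 0.4453
  cell (1,r): −0.45·log₂0.45 = 0.5184
  cell (1,s): −0.10·log₂0.10 = 0.3322
  cell (2,r): −0.12·log₂0.12 = 0.3671
  cell (2,s): −0.03·log₂0.03 = 0.1518
Sum = 2.182 bits.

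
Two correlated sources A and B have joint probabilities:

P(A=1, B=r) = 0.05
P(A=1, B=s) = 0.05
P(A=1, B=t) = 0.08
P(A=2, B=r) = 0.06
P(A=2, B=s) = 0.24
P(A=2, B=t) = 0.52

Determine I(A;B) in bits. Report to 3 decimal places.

Marginals: p(A) = (0.1800, 0.8200), p(B) = (0.1100, 0.2900, 0.6000).
I(A;B) = H(A) + H(B) − H(A,B).
H(A) = 0.6801, H(B) = 1.3104, H(A,B) = 1.9519.
I(A;B) = 0.6801 + 1.3104 − 1.9519 = 0.039 bits.

0.039 bits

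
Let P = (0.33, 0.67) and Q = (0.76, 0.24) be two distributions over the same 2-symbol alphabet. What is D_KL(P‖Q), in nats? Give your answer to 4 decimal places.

0.4126 nats

D(P‖Q) = Σ p·ln(p/q).
  0.33·ln(0.33/0.76) = -0.27529
  0.67·ln(0.67/0.24) = 0.68785
D(P‖Q) = 0.4126 nats.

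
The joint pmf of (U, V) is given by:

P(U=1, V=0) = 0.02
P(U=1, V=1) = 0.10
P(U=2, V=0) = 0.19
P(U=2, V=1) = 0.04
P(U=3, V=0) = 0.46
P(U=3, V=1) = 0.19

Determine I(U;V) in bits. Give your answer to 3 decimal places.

0.117 bits

Marginals: p(U) = (0.1200, 0.2300, 0.6500), p(V) = (0.6700, 0.3300).
I(U;V) = Σ p(x,y)·log₂[p(x,y)/(p(x)p(y))].
  (1,0): 0.02·log₂(0.2488) = -0.0401
  (1,1): 0.10·log₂(2.5253) = 0.1336
  (2,0): 0.19·log₂(1.2330) = 0.0574
  (2,1): 0.04·log₂(0.5270) = -0.0370
  (3,0): 0.46·log₂(1.0563) = 0.0363
  (3,1): 0.19·log₂(0.8858) = -0.0332
Sum = 0.117 bits.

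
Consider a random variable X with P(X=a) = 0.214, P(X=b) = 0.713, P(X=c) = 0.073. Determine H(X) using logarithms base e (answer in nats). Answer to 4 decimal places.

H(X) = −Σ p·ln p.
  −(0.214)·ln(0.214) = 0.32994
  −(0.713)·ln(0.713) = 0.24119
  −(0.073)·ln(0.073) = 0.19106
Sum: 0.32994 + 0.24119 + 0.19106 = 0.7622 nats.

0.7622 nats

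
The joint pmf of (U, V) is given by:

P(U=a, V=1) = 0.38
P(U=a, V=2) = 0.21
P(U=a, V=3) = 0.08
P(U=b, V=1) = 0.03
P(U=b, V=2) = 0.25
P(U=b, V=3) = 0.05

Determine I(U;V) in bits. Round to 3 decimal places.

0.178 bits

Marginals: p(U) = (0.6700, 0.3300), p(V) = (0.4100, 0.4600, 0.1300).
I(U;V) = Σ p(x,y)·log₂[p(x,y)/(p(x)p(y))].
  (a,1): 0.38·log₂(1.3833) = 0.1779
  (a,2): 0.21·log₂(0.6814) = -0.1162
  (a,3): 0.08·log₂(0.9185) = -0.0098
  (b,1): 0.03·log₂(0.2217) = -0.0652
  (b,2): 0.25·log₂(1.6469) = 0.1799
  (b,3): 0.05·log₂(1.1655) = 0.0110
Sum = 0.178 bits.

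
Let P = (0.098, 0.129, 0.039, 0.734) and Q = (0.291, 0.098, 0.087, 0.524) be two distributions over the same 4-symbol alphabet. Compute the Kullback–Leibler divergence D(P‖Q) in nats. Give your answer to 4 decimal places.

0.1449 nats

D(P‖Q) = Σ p·ln(p/q).
  0.098·ln(0.098/0.291) = -0.10666
  0.129·ln(0.129/0.098) = 0.03545
  0.039·ln(0.039/0.087) = -0.03129
  0.734·ln(0.734/0.524) = 0.24737
D(P‖Q) = 0.1449 nats.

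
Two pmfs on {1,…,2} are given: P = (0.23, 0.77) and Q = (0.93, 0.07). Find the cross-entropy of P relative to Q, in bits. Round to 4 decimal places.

2.9782 bits

H(P,Q) = −Σ p·log₂ q.
  −0.23·log₂(0.93) = 0.02408
  −0.77·log₂(0.07) = 2.95411
H(P,Q) = 2.9782 bits.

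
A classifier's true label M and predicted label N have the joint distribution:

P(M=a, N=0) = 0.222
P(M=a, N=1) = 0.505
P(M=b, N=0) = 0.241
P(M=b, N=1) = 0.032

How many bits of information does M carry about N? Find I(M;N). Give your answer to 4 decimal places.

Marginals: p(M) = (0.7270, 0.2730), p(N) = (0.4630, 0.5370).
I(M;N) = H(M) + H(N) − H(M,N).
H(M) = 0.8457, H(N) = 0.9960, H(M,N) = 1.6334.
I(M;N) = 0.8457 + 0.9960 − 1.6334 = 0.2083 bits.

0.2083 bits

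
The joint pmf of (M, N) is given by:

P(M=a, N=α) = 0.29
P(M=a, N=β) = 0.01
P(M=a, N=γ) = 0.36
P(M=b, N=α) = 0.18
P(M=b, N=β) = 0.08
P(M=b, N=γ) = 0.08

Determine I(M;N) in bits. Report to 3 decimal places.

Marginals: p(M) = (0.6600, 0.3400), p(N) = (0.4700, 0.0900, 0.4400).
I(M;N) = Σ p(x,y)·log₂[p(x,y)/(p(x)p(y))].
  (a,α): 0.29·log₂(0.9349) = -0.0282
  (a,β): 0.01·log₂(0.1684) = -0.0257
  (a,γ): 0.36·log₂(1.2397) = 0.1116
  (b,α): 0.18·log₂(1.1264) = 0.0309
  (b,β): 0.08·log₂(2.6144) = 0.1109
  (b,γ): 0.08·log₂(0.5348) = -0.0722
Sum = 0.127 bits.

0.127 bits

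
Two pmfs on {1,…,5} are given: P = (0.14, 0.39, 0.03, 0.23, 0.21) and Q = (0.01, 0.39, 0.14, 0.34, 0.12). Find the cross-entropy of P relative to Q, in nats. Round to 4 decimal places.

H(P,Q) = −Σ p·ln q.
  −0.14·ln(0.01) = 0.64472
  −0.39·ln(0.39) = 0.36723
  −0.03·ln(0.14) = 0.05898
  −0.23·ln(0.34) = 0.24813
  −0.21·ln(0.12) = 0.44526
H(P,Q) = 1.7643 nats.

1.7643 nats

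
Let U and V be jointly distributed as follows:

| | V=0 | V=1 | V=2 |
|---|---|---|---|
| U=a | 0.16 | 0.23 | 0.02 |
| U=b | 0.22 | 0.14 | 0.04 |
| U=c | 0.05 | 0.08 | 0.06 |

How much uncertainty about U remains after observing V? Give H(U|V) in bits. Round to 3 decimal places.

1.429 bits

Chain rule: H(U|V) = H(U,V) − H(V).
Marginals: p(U) = (0.4100, 0.4000, 0.1900), p(V) = (0.4300, 0.4500, 0.1200).
H(U,V) = 2.8381 bits; H(V) = 1.4090 bits.
H(U|V) = 2.8381 − 1.4090 = 1.429 bits.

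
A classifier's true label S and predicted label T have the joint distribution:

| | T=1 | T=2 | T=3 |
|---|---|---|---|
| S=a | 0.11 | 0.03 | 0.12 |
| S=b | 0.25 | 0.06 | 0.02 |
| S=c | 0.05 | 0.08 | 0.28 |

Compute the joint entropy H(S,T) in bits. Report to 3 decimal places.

2.747 bits

H(S,T) = −Σ p(x,y)·log₂ p(x,y) over all 9 cells.
  cell (a,1): −0.11·log₂0.11 = 0.3503
  cell (a,2): −0.03·log₂0.03 = 0.1518
  cell (a,3): −0.12·log₂0.12 = 0.3671
  cell (b,1): −0.25·log₂0.25 = 0.5000
  cell (b,2): −0.06·log₂0.06 = 0.2435
  cell (b,3): −0.02·log₂0.02 = 0.1129
  cell (c,1): −0.05·log₂0.05 = 0.2161
  cell (c,2): −0.08·log₂0.08 = 0.2915
  cell (c,3): −0.28·log₂0.28 = 0.5142
Sum = 2.747 bits.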